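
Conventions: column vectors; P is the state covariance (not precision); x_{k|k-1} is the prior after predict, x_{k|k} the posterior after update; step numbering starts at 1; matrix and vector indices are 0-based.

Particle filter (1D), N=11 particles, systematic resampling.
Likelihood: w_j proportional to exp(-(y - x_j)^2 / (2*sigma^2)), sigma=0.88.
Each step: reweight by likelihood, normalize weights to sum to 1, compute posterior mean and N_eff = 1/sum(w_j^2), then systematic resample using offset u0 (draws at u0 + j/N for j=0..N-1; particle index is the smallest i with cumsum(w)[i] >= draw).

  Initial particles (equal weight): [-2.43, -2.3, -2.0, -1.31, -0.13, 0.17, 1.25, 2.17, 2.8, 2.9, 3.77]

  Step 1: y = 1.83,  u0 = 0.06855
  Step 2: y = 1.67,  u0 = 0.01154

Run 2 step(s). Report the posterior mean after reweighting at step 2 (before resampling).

step 1: w=[0.0000, 0.0000, 0.0000, 0.0006, 0.0270, 0.0545, 0.2598, 0.2996, 0.1759, 0.1542, 0.0284]  mean=2.0266  Neff=4.6192  idx=[5, 6, 6, 6, 7, 7, 7, 8, 8, 9, 10]
step 2: w=[0.0345, 0.1317, 0.1317, 0.1317, 0.1256, 0.1256, 0.1256, 0.0647, 0.0647, 0.0556, 0.0086]  mean=1.8732  Neff=8.9212  idx=[0, 1, 2, 2, 3, 4, 5, 5, 6, 7, 8]

post_mean = 1.8732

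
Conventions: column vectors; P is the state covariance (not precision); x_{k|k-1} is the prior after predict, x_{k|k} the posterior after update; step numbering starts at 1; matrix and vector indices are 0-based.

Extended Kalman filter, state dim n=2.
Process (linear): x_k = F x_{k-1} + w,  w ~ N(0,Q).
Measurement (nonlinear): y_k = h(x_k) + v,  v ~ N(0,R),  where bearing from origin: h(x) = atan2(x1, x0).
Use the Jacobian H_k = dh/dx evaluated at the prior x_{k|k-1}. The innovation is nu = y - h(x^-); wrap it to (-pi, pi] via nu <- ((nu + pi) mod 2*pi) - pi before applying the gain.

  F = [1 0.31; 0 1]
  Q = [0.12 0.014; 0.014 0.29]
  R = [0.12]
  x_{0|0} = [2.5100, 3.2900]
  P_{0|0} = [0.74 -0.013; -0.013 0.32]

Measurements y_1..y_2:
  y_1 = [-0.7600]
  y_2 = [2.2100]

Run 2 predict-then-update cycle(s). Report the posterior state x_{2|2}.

step 1: x^-=[3.5299, 3.2900]  P^-=[0.8827 0.1002; 0.1002 0.6100]  H_jac=[-0.1413 0.1516]  S=[0.1473]  K=[-0.7433; 0.5315]  nu=[-1.5102]  x^+=[4.6525, 2.4873]  P^+=[0.8013 0.1584; 0.1584 0.5684]
step 2: x^-=[5.4236, 2.4873]  P^-=[1.0741 0.3486; 0.3486 0.8584]  H_jac=[-0.0699 0.1523]  S=[0.1377]  K=[-0.1592; 0.7725]  nu=[1.7800]  x^+=[5.1401, 3.8624]  P^+=[1.0706 0.3656; 0.3656 0.7762]

x_post = [5.1401, 3.8624]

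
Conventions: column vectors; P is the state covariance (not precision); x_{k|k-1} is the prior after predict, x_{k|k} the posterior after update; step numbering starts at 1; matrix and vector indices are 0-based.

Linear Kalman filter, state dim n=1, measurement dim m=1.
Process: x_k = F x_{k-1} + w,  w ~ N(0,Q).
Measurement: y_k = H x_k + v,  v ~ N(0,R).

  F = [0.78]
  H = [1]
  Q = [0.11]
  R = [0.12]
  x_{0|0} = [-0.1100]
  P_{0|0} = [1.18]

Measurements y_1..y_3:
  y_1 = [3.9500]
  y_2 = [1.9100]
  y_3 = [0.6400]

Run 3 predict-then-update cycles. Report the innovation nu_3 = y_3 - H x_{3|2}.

step 1: x^-=[-0.0858]  P^-=[0.8279]  S=[0.9479]  K=[0.8734]  nu=[4.0358]  x^+=[3.4391]  P^+=[0.1048]
step 2: x^-=[2.6825]  P^-=[0.1738]  S=[0.2938]  K=[0.5915]  nu=[-0.7725]  x^+=[2.2256]  P^+=[0.0710]
step 3: x^-=[1.7359]  P^-=[0.1532]  S=[0.2732]  K=[0.5607]  nu=[-1.0959]  x^+=[1.1214]  P^+=[0.0673]

innov = [-1.0959]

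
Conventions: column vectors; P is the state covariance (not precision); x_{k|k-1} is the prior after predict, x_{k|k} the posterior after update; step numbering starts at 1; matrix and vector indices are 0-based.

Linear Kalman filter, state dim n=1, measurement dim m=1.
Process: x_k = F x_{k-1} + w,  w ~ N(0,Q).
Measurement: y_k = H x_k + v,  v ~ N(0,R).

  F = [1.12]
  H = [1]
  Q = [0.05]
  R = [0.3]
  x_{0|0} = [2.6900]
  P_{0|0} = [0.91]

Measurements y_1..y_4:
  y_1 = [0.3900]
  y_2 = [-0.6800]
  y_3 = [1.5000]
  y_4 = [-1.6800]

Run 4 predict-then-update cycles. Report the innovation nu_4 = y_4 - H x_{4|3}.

innov = [-2.5214]

step 1: x^-=[3.0128]  P^-=[1.1915]  S=[1.4915]  K=[0.7989]  nu=[-2.6228]  x^+=[0.9175]  P^+=[0.2397]
step 2: x^-=[1.0277]  P^-=[0.3506]  S=[0.6506]  K=[0.5389]  nu=[-1.7077]  x^+=[0.1074]  P^+=[0.1617]
step 3: x^-=[0.1203]  P^-=[0.2528]  S=[0.5528]  K=[0.4573]  nu=[1.3797]  x^+=[0.7512]  P^+=[0.1372]
step 4: x^-=[0.8414]  P^-=[0.2221]  S=[0.5221]  K=[0.4254]  nu=[-2.5214]  x^+=[-0.2312]  P^+=[0.1276]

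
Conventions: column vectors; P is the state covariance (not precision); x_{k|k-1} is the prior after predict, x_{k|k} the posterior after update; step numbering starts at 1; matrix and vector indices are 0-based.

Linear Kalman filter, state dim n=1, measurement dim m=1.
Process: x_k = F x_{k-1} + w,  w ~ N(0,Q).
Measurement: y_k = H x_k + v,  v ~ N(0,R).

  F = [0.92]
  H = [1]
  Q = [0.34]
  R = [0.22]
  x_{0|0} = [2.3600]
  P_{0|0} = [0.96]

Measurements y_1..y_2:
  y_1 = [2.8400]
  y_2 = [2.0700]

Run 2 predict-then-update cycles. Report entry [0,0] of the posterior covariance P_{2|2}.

P_post[0,0] = 0.1524

step 1: x^-=[2.1712]  P^-=[1.1525]  S=[1.3725]  K=[0.8397]  nu=[0.6688]  x^+=[2.7328]  P^+=[0.1847]
step 2: x^-=[2.5142]  P^-=[0.4964]  S=[0.7164]  K=[0.6929]  nu=[-0.4442]  x^+=[2.2064]  P^+=[0.1524]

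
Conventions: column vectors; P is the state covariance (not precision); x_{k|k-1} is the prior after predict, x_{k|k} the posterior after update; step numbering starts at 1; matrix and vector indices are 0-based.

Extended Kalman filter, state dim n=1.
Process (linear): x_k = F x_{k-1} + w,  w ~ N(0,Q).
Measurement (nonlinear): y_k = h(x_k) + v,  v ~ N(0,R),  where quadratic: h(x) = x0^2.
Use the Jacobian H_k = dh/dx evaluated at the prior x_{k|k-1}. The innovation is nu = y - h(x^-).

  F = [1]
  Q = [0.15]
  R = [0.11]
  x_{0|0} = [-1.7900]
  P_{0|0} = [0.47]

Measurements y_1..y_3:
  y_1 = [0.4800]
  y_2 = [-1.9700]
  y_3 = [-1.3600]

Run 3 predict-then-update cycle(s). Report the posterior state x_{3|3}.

step 1: x^-=[-1.7900]  P^-=[0.6200]  H_jac=[-3.5800]  S=[8.0562]  K=[-0.2755]  nu=[-2.7241]  x^+=[-1.0395]  P^+=[0.0085]
step 2: x^-=[-1.0395]  P^-=[0.1585]  H_jac=[-2.0789]  S=[0.7949]  K=[-0.4145]  nu=[-3.0505]  x^+=[0.2248]  P^+=[0.0219]
step 3: x^-=[0.2248]  P^-=[0.1719]  H_jac=[0.4496]  S=[0.1448]  K=[0.5340]  nu=[-1.4105]  x^+=[-0.5284]  P^+=[0.1306]

x_post = [-0.5284]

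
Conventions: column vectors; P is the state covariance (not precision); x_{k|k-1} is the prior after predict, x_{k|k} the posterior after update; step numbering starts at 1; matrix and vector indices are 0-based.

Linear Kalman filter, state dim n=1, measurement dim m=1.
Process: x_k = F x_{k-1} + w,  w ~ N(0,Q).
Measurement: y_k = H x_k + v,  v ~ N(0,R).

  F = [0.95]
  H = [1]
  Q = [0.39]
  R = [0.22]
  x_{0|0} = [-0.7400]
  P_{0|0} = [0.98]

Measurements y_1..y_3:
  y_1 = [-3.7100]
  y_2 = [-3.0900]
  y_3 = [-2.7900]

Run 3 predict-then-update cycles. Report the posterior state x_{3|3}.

step 1: x^-=[-0.7030]  P^-=[1.2744]  S=[1.4944]  K=[0.8528]  nu=[-3.0070]  x^+=[-3.2673]  P^+=[0.1876]
step 2: x^-=[-3.1040]  P^-=[0.5593]  S=[0.7793]  K=[0.7177]  nu=[0.0140]  x^+=[-3.0939]  P^+=[0.1579]
step 3: x^-=[-2.9392]  P^-=[0.5325]  S=[0.7525]  K=[0.7076]  nu=[0.1492]  x^+=[-2.8336]  P^+=[0.1557]

x_post = [-2.8336]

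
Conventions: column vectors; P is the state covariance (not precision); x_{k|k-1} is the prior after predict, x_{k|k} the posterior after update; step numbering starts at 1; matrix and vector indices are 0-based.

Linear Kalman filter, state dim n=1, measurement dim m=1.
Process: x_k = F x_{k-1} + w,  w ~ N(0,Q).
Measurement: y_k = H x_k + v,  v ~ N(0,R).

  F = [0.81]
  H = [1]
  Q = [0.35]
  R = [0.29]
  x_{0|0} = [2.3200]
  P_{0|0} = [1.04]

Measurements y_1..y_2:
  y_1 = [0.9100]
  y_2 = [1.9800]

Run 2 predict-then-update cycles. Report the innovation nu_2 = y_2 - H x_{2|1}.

step 1: x^-=[1.8792]  P^-=[1.0323]  S=[1.3223]  K=[0.7807]  nu=[-0.9692]  x^+=[1.1226]  P^+=[0.2264]
step 2: x^-=[0.9093]  P^-=[0.4985]  S=[0.7885]  K=[0.6322]  nu=[1.0707]  x^+=[1.5862]  P^+=[0.1833]

innov = [1.0707]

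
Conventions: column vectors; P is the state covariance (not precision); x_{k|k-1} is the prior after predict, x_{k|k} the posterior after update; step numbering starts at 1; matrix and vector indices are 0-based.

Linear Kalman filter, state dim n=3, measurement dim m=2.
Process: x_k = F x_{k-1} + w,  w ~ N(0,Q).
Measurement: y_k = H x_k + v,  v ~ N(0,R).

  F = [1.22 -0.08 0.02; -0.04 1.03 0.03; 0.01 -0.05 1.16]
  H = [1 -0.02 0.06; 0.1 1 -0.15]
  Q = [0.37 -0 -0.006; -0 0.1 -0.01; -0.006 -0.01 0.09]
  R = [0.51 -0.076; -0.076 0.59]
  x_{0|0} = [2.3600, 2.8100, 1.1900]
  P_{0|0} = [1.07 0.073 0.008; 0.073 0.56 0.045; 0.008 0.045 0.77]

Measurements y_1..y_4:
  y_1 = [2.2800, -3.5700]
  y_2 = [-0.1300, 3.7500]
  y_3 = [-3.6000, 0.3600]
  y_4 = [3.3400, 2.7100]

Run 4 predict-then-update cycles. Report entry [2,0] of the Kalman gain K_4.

step 1: x^-=[2.6782, 2.8356, 1.2635]  P^-=[1.9525 -0.0048 0.0297; -0.0048 0.6933 0.0418; 0.0297 0.0418 1.1225]  S=[2.4705 0.0888; 0.0888 1.3137]  K=[0.7879 0.0883; -0.0254 0.5243; 0.0425 -0.0970]  nu=[-0.4173, -6.4839]  x^+=[1.7769, -0.5534, 1.8747]  P^+=[0.3962 -0.0527 -0.0352; -0.0527 0.3329 0.1090; -0.0352 0.1090 1.1064]
step 2: x^-=[2.2496, -0.5848, 2.2201]  P^-=[0.9705 -0.1117 -0.0309; -0.1117 0.4660 0.1423; -0.0309 0.1423 1.5663]  S=[1.4867 -0.1005; -0.1005 1.0368]  K=[0.6567 0.0539; -0.0478 0.4134; 0.0345 -0.0890]  nu=[-2.5245, 4.4429]  x^+=[0.8315, 1.3726, 1.7376]  P^+=[0.3335 -0.0612 -0.0653; -0.0612 0.2814 0.1847; -0.0653 0.1847 1.5557]
step 3: x^-=[0.9393, 1.4326, 1.9553]  P^-=[0.8770 -0.1146 -0.0707; -0.1146 0.4171 0.2522; -0.0707 0.2522 2.1612]  S=[1.3904 -0.1044; -0.1044 0.9680]  K=[0.6332 0.0514; -0.0494 0.3746; 0.0329 -0.0781]  nu=[-4.6280, -0.8732]  x^+=[-2.0360, 1.3342, 1.8710]  P^+=[0.3238 -0.0653 -0.1008; -0.0653 0.2740 0.2845; -0.1008 0.2845 2.1532]
step 4: x^-=[-2.5532, 1.5118, 2.0833]  P^-=[0.8614 -0.1177 -0.1163; -0.1177 0.4163 0.3940; -0.1163 0.3940 2.9528]  S=[1.3720 -0.1007; -0.1007 0.9431]  K=[0.6283 0.0521; -0.0481 0.3611; 0.0342 -0.0605]  nu=[5.7984, 1.7660]  x^+=[1.1819, 1.8704, 2.1747]  P^+=[0.3238 -0.0714 -0.1464; -0.0714 0.2866 0.4184; -0.1464 0.4184 2.9473]

K[2,0] = 0.0342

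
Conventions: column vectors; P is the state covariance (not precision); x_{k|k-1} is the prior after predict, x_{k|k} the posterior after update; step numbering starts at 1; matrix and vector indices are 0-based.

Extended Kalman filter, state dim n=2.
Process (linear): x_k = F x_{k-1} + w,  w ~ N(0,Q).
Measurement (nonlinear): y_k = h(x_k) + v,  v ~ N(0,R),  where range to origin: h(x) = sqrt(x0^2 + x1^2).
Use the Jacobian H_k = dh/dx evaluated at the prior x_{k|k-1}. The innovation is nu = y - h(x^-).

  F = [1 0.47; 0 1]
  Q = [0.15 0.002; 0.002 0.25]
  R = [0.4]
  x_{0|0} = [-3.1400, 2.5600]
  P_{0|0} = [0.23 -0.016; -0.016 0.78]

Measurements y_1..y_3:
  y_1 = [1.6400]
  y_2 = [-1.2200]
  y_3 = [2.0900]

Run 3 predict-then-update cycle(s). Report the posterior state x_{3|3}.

step 1: x^-=[-1.9368, 2.5600]  P^-=[0.5373 0.3526; 0.3526 1.0300]  H_jac=[-0.6033 0.7975]  S=[0.9113]  K=[-0.0471; 0.6679]  nu=[-1.5701]  x^+=[-1.8628, 1.5113]  P^+=[0.5352 0.3813; 0.3813 0.6235]
step 2: x^-=[-1.1525, 1.5113]  P^-=[1.1814 0.6763; 0.6763 0.8735]  H_jac=[-0.6064 0.7952]  S=[0.7345]  K=[-0.2431; 0.3873]  nu=[-3.1206]  x^+=[-0.3939, 0.3027]  P^+=[1.1380 0.7455; 0.7455 0.7633]
step 3: x^-=[-0.2516, 0.3027]  P^-=[2.1573 1.1062; 1.1062 1.0133]  H_jac=[-0.6393 0.7689]  S=[0.7933]  K=[-0.6664; 0.0907]  nu=[1.6964]  x^+=[-1.3821, 0.4565]  P^+=[1.8051 1.1542; 1.1542 1.0068]

x_post = [-1.3821, 0.4565]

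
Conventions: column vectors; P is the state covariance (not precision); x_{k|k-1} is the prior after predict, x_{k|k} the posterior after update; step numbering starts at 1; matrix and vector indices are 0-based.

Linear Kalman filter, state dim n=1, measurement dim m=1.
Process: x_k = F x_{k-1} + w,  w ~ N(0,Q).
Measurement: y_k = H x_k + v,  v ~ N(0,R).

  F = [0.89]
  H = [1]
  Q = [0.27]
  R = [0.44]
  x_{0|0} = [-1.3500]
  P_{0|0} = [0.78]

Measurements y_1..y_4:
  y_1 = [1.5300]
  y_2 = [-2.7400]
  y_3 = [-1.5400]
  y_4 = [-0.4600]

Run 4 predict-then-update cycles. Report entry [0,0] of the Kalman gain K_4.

step 1: x^-=[-1.2015]  P^-=[0.8878]  S=[1.3278]  K=[0.6686]  nu=[2.7315]  x^+=[0.6249]  P^+=[0.2942]
step 2: x^-=[0.5561]  P^-=[0.5030]  S=[0.9430]  K=[0.5334]  nu=[-3.2961]  x^+=[-1.2021]  P^+=[0.2347]
step 3: x^-=[-1.0699]  P^-=[0.4559]  S=[0.8959]  K=[0.5089]  nu=[-0.4701]  x^+=[-1.3091]  P^+=[0.2239]
step 4: x^-=[-1.1651]  P^-=[0.4474]  S=[0.8874]  K=[0.5041]  nu=[0.7051]  x^+=[-0.8096]  P^+=[0.2218]

K[0,0] = 0.5041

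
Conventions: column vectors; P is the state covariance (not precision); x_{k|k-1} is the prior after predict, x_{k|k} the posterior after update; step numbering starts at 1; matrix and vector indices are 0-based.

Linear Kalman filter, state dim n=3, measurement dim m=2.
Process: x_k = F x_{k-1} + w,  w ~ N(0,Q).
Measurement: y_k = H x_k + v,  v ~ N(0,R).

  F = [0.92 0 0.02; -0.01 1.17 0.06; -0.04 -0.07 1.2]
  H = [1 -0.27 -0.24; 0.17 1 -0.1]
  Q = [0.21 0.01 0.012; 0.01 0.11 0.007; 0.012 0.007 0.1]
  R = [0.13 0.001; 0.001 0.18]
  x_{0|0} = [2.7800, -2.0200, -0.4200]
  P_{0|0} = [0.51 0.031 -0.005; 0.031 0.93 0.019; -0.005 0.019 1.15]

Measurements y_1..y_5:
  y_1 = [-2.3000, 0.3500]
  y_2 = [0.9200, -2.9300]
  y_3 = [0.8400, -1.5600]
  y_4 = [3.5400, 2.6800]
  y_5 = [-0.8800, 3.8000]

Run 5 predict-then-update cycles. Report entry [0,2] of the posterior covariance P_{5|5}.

step 1: x^-=[2.5492, -2.4164, -0.4738]  P^-=[0.6419 0.0402 0.0133; 0.0402 1.3892 0.0391; 0.0133 0.0391 1.7588]  S=[0.9515 -0.1946; -0.1946 1.6108]  K=[0.6959 0.1760; -0.1898 0.8414; -0.4694 -0.1402]  nu=[-5.6153, 2.2857]  x^+=[-0.9563, 0.5722, 1.8417]  P^+=[0.1790 0.0348 0.3288; 0.0348 0.1526 0.0727; 0.3288 0.0727 1.5431]
step 2: x^-=[-0.8429, 0.7895, 2.2083]  P^-=[0.3742 0.0675 0.4028; 0.0675 0.3335 0.2011; 0.4028 0.2011 2.2795]  S=[0.4561 -0.0059; -0.0059 0.5161]  K=[0.5709 0.1825; -0.1472 0.6277; -0.4344 0.0757]  nu=[2.5061, -3.3554]  x^+=[-0.0244, -1.6856, 0.8657]  P^+=[0.2096 0.0486 0.5086; 0.0486 0.1191 0.1457; 0.5086 0.1457 2.1901]
step 3: x^-=[-0.0052, -1.9199, 1.1578]  P^-=[0.4070 0.0944 0.6146; 0.0944 0.2997 0.3495; 0.6146 0.3495 3.1817]  S=[0.4414 -0.0052; -0.0052 0.4646]  K=[0.5328 0.2259; -0.1522 0.6027; -0.5480 0.2861]  nu=[0.6047, 0.4766]  x^+=[0.4247, -1.7247, 0.9628]  P^+=[0.2592 0.0685 0.7136; 0.0685 0.1198 0.2306; 0.7136 0.2306 3.0095]
step 4: x^-=[0.4099, -1.9644, 1.2591]  P^-=[0.4569 0.1296 0.8572; 0.1296 0.3147 0.5233; 0.8572 0.5233 4.3278]  S=[0.4455 -0.0110; -0.0110 0.4614]  K=[0.4920 0.2751; -0.1667 0.6124; -0.7124 0.4951]  nu=[2.9018, 4.7006]  x^+=[3.1306, 0.4304, 1.5192]  P^+=[0.3171 0.0912 0.9510; 0.0912 0.1270 0.3248; 0.9510 0.3248 3.9809]
step 5: x^-=[2.9106, 0.5634, 1.6677]  P^-=[0.5150 0.1699 1.1387; 0.1699 0.3406 0.7201; 1.1387 0.7201 5.6882]  S=[0.4524 -0.0185; -0.0185 0.4674]  K=[0.4461 0.3249; -0.1840 0.6292; -0.9016 0.7022]  nu=[-3.2382, 2.9086]  x^+=[2.4111, 2.9891, 6.6298]  P^+=[0.3810 0.1156 1.2144; 0.1156 0.1360 0.4257; 1.2144 0.4257 5.0665]

P_post[0,2] = 1.2144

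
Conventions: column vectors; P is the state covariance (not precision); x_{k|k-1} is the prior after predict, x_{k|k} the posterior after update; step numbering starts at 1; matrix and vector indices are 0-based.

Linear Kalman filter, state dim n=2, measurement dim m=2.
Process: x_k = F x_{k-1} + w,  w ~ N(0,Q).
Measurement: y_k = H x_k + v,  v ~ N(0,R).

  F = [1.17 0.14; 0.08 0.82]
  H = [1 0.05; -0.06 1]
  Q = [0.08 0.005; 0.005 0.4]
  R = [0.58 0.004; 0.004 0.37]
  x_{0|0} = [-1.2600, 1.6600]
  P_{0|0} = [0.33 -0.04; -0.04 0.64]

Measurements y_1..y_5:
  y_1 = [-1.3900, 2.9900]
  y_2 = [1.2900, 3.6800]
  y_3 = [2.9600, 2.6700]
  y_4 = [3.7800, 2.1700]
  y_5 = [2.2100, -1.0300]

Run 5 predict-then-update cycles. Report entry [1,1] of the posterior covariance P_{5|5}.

P_post[1,1] = 0.2216

step 1: x^-=[-1.2418, 1.2604]  P^-=[0.5312 0.0705; 0.0705 0.8272]  S=[1.1203 0.0838; 0.0838 1.1906]  K=[0.4774 -0.0011; 0.0484 0.6878]  nu=[-0.2112, 1.6551]  x^+=[-1.3445, 2.3885]  P^+=[0.2760 0.0180; 0.0180 0.2558]
step 2: x^-=[-1.2387, 1.8510]  P^-=[0.4687 0.0777; 0.0777 0.5761]  S=[1.0579 0.0822; 0.0822 0.9385]  K=[0.4456 0.0138; 0.0538 0.6042]  nu=[2.4361, 1.7547]  x^+=[-0.1288, 3.0422]  P^+=[0.2574 0.0223; 0.0223 0.2251]
step 3: x^-=[0.2752, 2.4843]  P^-=[0.4441 0.0766; 0.0766 0.5559]  S=[1.0332 0.0815; 0.0815 0.9183]  K=[0.4323 0.0160; 0.0541 0.5956]  nu=[2.5606, 0.2022]  x^+=[1.3854, 2.7431]  P^+=[0.2497 0.0226; 0.0226 0.2219]
step 4: x^-=[2.0049, 2.3602]  P^-=[0.4335 0.0758; 0.0758 0.5538]  S=[1.0225 0.0813; 0.0813 0.9163]  K=[0.4264 0.0165; 0.0540 0.5947]  nu=[1.6570, -0.0699]  x^+=[2.7103, 2.4081]  P^+=[0.2462 0.0226; 0.0226 0.2216]
step 5: x^-=[3.5082, 2.1914]  P^-=[0.4288 0.0754; 0.0754 0.5535]  S=[1.0177 0.0811; 0.0811 0.9160]  K=[0.4237 0.0167; 0.0539 0.5946]  nu=[-1.4078, -3.0109]  x^+=[2.8614, 0.3254]  P^+=[0.2447 0.0226; 0.0226 0.2216]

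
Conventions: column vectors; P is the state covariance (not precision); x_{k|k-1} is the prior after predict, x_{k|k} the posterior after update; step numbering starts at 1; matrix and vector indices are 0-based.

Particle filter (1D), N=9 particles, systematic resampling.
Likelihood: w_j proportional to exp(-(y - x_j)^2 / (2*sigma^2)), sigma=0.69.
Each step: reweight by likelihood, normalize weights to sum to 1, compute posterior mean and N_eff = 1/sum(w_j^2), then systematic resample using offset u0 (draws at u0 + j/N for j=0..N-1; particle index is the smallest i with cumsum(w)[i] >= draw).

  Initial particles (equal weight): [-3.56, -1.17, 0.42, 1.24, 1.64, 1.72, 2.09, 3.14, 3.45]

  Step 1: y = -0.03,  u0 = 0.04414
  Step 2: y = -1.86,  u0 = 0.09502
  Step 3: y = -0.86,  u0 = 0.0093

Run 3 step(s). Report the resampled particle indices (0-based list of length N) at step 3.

step 1: w=[0.0000, 0.1892, 0.5988, 0.1361, 0.0396, 0.0297, 0.0066, 0.0000, 0.0000]  mean=0.3288  Neff=2.4077  idx=[1, 1, 2, 2, 2, 2, 2, 3, 4]
step 2: w=[0.4914, 0.4914, 0.0034, 0.0034, 0.0034, 0.0034, 0.0034, 0.0000, 0.0000]  mean=-1.1425  Neff=2.0707  idx=[0, 0, 0, 0, 1, 1, 1, 1, 2]
step 3: w=[0.1220, 0.1220, 0.1220, 0.1220, 0.1220, 0.1220, 0.1220, 0.1220, 0.0241]  mean=-1.1316  Neff=8.3599  idx=[0, 0, 1, 2, 3, 4, 5, 6, 7]

resampled_idx = [0, 0, 1, 2, 3, 4, 5, 6, 7]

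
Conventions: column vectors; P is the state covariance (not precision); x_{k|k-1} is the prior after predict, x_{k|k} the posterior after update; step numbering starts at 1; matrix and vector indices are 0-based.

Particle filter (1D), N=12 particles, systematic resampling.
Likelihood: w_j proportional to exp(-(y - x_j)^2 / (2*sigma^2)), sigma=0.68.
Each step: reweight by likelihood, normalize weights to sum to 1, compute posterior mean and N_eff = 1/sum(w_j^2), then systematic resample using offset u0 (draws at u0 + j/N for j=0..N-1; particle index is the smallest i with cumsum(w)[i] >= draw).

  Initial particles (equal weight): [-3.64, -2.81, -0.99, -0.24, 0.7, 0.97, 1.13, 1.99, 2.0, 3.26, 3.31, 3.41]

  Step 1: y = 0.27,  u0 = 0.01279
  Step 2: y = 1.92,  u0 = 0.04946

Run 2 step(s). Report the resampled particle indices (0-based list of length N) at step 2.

resampled_idx = [4, 5, 6, 7, 8, 9, 9, 10, 10, 10, 11, 11]

step 1: w=[0.0000, 0.0000, 0.0626, 0.2629, 0.2851, 0.2050, 0.1565, 0.0142, 0.0137, 0.0000, 0.0000, 0.0000]  mean=0.5060  Neff=4.5206  idx=[2, 3, 3, 3, 4, 4, 4, 4, 5, 5, 6, 6]
step 2: w=[0.0000, 0.0025, 0.0025, 0.0025, 0.0772, 0.0772, 0.0772, 0.0772, 0.1454, 0.1454, 0.1965, 0.1965]  mean=0.9404  Neff=6.9759  idx=[4, 5, 6, 7, 8, 9, 9, 10, 10, 10, 11, 11]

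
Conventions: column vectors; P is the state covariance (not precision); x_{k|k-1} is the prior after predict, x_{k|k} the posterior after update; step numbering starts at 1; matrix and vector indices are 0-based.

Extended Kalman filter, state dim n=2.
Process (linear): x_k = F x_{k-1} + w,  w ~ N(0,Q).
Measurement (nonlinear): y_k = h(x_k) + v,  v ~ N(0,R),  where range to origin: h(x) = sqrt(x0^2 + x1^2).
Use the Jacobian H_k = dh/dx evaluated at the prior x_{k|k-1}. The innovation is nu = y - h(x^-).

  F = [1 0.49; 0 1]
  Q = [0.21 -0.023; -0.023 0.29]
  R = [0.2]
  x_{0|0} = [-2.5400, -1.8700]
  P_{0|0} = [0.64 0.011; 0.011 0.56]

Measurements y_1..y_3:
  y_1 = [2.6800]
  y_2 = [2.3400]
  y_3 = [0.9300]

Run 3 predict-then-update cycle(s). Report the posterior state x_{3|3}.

x_post = [-1.6609, 0.3625]

step 1: x^-=[-3.4563, -1.8700]  P^-=[0.9952 0.2624; 0.2624 0.8500]  H_jac=[-0.8795 -0.4759]  S=[1.3820]  K=[-0.7237; -0.4597]  nu=[-1.2497]  x^+=[-2.5518, -1.2955]  P^+=[0.2714 -0.1974; -0.1974 0.5580]
step 2: x^-=[-3.1866, -1.2955]  P^-=[0.4219 0.0530; 0.0530 0.8480]  H_jac=[-0.9264 -0.3766]  S=[0.7194]  K=[-0.5711; -0.5123]  nu=[-1.0999]  x^+=[-2.5585, -0.7321]  P^+=[0.1873 -0.1574; -0.1574 0.6592]
step 3: x^-=[-2.9172, -0.7321]  P^-=[0.4013 0.1426; 0.1426 0.9492]  H_jac=[-0.9699 -0.2434]  S=[0.7011]  K=[-0.6047; -0.5268]  nu=[-2.0776]  x^+=[-1.6609, 0.3625]  P^+=[0.1450 -0.0807; -0.0807 0.7546]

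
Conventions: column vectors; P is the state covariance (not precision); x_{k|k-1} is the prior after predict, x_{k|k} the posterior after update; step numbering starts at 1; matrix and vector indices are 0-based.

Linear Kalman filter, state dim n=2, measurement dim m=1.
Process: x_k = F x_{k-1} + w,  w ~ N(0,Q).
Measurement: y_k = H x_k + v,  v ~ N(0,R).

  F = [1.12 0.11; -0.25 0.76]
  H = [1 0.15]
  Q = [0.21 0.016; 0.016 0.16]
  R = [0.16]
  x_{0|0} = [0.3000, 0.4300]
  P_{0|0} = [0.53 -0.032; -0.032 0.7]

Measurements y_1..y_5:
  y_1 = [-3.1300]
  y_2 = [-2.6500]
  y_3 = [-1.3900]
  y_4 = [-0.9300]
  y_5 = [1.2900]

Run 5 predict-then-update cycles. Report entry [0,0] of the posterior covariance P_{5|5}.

P_post[0,0] = 0.1160

step 1: x^-=[0.3833, 0.2518]  P^-=[0.8754 -0.1002; -0.1002 0.6096]  S=[1.0191]  K=[0.8443; -0.0086]  nu=[-3.5511]  x^+=[-2.6148, 0.2825]  P^+=[0.1490 -0.0928; -0.0928 0.6095]
step 2: x^-=[-2.8975, 0.8684]  P^-=[0.3814 -0.0512; -0.0512 0.5566]  S=[0.5386]  K=[0.6939; 0.0599]  nu=[0.1173]  x^+=[-2.8162, 0.8754]  P^+=[0.1221 -0.0736; -0.0736 0.5547]
step 3: x^-=[-3.0578, 1.3693]  P^-=[0.3517 -0.0324; -0.0324 0.5160]  S=[0.5136]  K=[0.6753; 0.0875]  nu=[1.4624]  x^+=[-2.0702, 1.4974]  P^+=[0.1175 -0.0628; -0.0628 0.5121]
step 4: x^-=[-2.1539, 1.6555]  P^-=[0.3481 -0.0258; -0.0258 0.4870]  S=[0.5113]  K=[0.6732; 0.0924]  nu=[0.9756]  x^+=[-1.4971, 1.7457]  P^+=[0.1164 -0.0576; -0.0576 0.4826]
step 5: x^-=[-1.4848, 1.7010]  P^-=[0.3476 -0.0237; -0.0237 0.4679]  S=[0.5110]  K=[0.6733; 0.0910]  nu=[2.5196]  x^+=[0.2116, 1.9303]  P^+=[0.1160 -0.0550; -0.0550 0.4637]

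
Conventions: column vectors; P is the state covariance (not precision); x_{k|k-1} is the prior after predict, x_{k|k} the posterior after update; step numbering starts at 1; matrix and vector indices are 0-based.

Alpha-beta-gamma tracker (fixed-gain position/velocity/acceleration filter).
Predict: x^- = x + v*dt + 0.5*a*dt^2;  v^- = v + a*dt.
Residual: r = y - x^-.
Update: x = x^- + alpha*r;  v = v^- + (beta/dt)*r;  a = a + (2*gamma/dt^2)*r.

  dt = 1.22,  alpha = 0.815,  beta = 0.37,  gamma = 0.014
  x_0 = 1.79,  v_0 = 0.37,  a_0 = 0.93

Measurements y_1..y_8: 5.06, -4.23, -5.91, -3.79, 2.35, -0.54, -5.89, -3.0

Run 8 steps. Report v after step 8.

v_post = 0.8545

step 1: x_pred=2.9335  r=2.1265  x^+=4.6666  v^+=2.1495  a^+=0.9700
step 2: x_pred=8.0109  r=-12.2409  x^+=-1.9654  v^+=-0.3795  a^+=0.7397
step 3: x_pred=-1.8779  r=-4.0321  x^+=-5.1641  v^+=-0.6999  a^+=0.6639
step 4: x_pred=-5.5238  r=1.7338  x^+=-4.1108  v^+=0.6359  a^+=0.6965
step 5: x_pred=-2.8166  r=5.1666  x^+=1.3942  v^+=3.0525  a^+=0.7937
step 6: x_pred=5.7089  r=-6.2489  x^+=0.6161  v^+=2.1257  a^+=0.6761
step 7: x_pred=3.7126  r=-9.6026  x^+=-4.1135  v^+=0.0383  a^+=0.4955
step 8: x_pred=-3.6981  r=0.6981  x^+=-3.1291  v^+=0.8545  a^+=0.5086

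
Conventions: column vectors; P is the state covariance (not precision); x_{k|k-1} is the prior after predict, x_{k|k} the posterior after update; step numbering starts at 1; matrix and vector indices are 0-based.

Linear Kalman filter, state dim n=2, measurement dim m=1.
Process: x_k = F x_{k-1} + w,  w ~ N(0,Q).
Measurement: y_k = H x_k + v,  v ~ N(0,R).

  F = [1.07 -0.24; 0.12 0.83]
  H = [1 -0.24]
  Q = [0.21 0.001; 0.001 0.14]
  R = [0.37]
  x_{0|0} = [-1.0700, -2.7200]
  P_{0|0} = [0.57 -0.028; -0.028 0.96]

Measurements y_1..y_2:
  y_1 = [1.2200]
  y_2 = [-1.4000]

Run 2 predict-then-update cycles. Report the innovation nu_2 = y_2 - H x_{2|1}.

innov = [-2.8629]

step 1: x^-=[-0.4921, -2.3860]  P^-=[0.9323 -0.1411; -0.1411 0.8040]  S=[1.4163]  K=[0.6821; -0.2359]  nu=[1.1395]  x^+=[0.2852, -2.6548]  P^+=[0.2732 0.0868; 0.0868 0.7252]
step 2: x^-=[0.9423, -2.1692]  P^-=[0.5200 -0.0338; -0.0338 0.6608]  S=[0.9443]  K=[0.5593; -0.2037]  nu=[-2.8629]  x^+=[-0.6589, -1.5859]  P^+=[0.2246 0.0738; 0.0738 0.6216]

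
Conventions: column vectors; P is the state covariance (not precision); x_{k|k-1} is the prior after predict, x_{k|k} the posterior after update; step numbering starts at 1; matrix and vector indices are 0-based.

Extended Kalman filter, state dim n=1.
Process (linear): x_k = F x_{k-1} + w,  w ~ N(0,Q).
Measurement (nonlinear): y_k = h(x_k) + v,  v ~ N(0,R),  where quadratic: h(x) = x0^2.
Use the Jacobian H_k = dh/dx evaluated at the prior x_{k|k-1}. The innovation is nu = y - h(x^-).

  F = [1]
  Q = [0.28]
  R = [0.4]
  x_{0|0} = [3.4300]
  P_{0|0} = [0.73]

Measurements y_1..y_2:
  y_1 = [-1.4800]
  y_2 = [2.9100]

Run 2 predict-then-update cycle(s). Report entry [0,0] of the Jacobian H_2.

step 1: x^-=[3.4300]  P^-=[1.0100]  H_jac=[6.8600]  S=[47.9302]  K=[0.1446]  nu=[-13.2449]  x^+=[1.5154]  P^+=[0.0084]
step 2: x^-=[1.5154]  P^-=[0.2884]  H_jac=[3.0307]  S=[3.0493]  K=[0.2867]  nu=[0.6137]  x^+=[1.6913]  P^+=[0.0378]

H_jac[0,0] = 3.0307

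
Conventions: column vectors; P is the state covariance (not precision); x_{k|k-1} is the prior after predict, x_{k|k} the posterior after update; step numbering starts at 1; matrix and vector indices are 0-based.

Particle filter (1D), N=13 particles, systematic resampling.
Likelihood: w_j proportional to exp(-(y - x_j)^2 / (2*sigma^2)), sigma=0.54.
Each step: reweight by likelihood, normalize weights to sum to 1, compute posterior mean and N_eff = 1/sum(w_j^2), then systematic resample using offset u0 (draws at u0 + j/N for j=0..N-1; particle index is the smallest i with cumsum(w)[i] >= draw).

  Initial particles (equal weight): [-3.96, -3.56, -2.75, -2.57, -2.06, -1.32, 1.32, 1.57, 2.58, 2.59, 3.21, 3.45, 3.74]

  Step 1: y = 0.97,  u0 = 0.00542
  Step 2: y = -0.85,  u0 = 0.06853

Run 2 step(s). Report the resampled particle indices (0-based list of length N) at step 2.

resampled_idx = [0, 1, 1, 2, 3, 3, 4, 5, 5, 6, 7, 7, 12]

step 1: w=[0.0000, 0.0000, 0.0000, 0.0000, 0.0000, 0.0001, 0.5903, 0.3928, 0.0086, 0.0081, 0.0001, 0.0000, 0.0000]  mean=1.4393  Neff=1.9885  idx=[6, 6, 6, 6, 6, 6, 6, 6, 7, 7, 7, 7, 7]
step 2: w=[0.1150, 0.1150, 0.1150, 0.1150, 0.1150, 0.1150, 0.1150, 0.1150, 0.0161, 0.0161, 0.0161, 0.0161, 0.0161]  mean=1.3401  Neff=9.3449  idx=[0, 1, 1, 2, 3, 3, 4, 5, 5, 6, 7, 7, 12]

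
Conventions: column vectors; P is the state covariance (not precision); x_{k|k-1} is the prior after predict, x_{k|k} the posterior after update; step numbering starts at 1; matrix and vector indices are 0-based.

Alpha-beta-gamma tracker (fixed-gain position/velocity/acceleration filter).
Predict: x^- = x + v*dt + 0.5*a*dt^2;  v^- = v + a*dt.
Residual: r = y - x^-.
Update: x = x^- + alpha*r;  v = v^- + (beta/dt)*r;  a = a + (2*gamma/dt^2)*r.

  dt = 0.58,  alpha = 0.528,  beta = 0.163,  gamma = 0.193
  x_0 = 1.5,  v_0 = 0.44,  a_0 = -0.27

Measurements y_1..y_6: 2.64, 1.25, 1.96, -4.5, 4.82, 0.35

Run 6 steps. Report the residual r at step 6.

resid = 2.1367

step 1: x_pred=1.7098  r=0.9302  x^+=2.2009  v^+=0.5448  a^+=0.7974
step 2: x_pred=2.6511  r=-1.4011  x^+=1.9113  v^+=0.6136  a^+=-0.8103
step 3: x_pred=2.1309  r=-0.1709  x^+=2.0407  v^+=0.0956  a^+=-1.0063
step 4: x_pred=1.9268  r=-6.4268  x^+=-1.4665  v^+=-2.2942  a^+=-8.3807
step 5: x_pred=-4.2068  r=9.0268  x^+=0.5593  v^+=-4.6182  a^+=1.9771
step 6: x_pred=-1.7867  r=2.1367  x^+=-0.6585  v^+=-2.8710  a^+=4.4288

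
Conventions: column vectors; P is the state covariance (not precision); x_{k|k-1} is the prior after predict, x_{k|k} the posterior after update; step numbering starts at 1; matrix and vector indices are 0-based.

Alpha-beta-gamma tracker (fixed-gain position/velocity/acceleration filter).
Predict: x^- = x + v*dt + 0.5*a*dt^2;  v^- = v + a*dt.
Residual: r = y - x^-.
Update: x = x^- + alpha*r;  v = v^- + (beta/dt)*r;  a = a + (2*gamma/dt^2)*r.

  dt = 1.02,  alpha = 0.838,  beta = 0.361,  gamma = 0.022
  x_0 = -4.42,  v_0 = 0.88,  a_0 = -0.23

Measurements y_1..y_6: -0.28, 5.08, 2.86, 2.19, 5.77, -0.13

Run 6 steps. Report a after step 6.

a_post = -0.4028

step 1: x_pred=-3.6420  r=3.3620  x^+=-0.8247  v^+=1.8353  a^+=-0.0878
step 2: x_pred=1.0017  r=4.0783  x^+=4.4193  v^+=3.1891  a^+=0.0847
step 3: x_pred=7.7163  r=-4.8563  x^+=3.6467  v^+=1.5568  a^+=-0.1207
step 4: x_pred=5.1718  r=-2.9818  x^+=2.6731  v^+=0.3783  a^+=-0.2468
step 5: x_pred=2.9305  r=2.8395  x^+=5.3100  v^+=1.1315  a^+=-0.1267
step 6: x_pred=6.3982  r=-6.5282  x^+=0.9276  v^+=-1.3082  a^+=-0.4028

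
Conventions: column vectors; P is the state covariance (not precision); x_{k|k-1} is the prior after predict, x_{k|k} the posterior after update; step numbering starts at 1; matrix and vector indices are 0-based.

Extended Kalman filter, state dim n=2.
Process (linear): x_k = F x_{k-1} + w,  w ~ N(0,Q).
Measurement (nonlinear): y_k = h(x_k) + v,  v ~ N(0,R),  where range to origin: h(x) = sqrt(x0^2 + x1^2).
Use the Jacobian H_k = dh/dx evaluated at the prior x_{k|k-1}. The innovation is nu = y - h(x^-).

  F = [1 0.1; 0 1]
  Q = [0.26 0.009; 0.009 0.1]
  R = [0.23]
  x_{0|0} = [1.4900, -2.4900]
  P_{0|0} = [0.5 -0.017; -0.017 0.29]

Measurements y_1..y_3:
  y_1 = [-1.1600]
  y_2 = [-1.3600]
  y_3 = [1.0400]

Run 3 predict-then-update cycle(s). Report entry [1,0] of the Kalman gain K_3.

K[1,0] = 0.0374

step 1: x^-=[1.2410, -2.4900]  P^-=[0.7595 0.0210; 0.0210 0.3900]  H_jac=[0.4461 -0.8950]  S=[0.6768]  K=[0.4728; -0.5019]  nu=[-3.9421]  x^+=[-0.6230, -0.5113]  P^+=[0.6082 0.1816; 0.1816 0.2195]
step 2: x^-=[-0.6741, -0.5113]  P^-=[0.9067 0.2126; 0.2126 0.3195]  H_jac=[-0.7967 -0.6043]  S=[1.1269]  K=[-0.7550; -0.3216]  nu=[-2.2061]  x^+=[0.9915, 0.1982]  P^+=[0.2643 -0.0611; -0.0611 0.2029]
step 3: x^-=[1.0114, 0.1982]  P^-=[0.5141 -0.0318; -0.0318 0.3029]  H_jac=[0.9813 0.1923]  S=[0.7243]  K=[0.6881; 0.0374]  nu=[0.0094]  x^+=[1.0178, 0.1985]  P^+=[0.1712 -0.0504; -0.0504 0.3019]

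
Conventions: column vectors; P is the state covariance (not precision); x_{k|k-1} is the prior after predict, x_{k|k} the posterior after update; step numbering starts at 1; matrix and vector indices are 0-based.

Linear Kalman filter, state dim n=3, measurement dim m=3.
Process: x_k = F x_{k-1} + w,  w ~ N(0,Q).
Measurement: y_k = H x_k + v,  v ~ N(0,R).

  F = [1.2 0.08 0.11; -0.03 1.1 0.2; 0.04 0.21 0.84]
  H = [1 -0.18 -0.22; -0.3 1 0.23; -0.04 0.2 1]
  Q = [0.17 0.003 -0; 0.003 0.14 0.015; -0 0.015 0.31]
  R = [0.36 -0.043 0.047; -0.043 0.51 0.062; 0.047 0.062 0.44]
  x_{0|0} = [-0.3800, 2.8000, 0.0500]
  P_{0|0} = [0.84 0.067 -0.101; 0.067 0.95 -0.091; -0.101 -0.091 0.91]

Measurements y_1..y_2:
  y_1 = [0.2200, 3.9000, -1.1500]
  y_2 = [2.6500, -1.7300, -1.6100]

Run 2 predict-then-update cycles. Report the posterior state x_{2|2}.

x_post = [1.7949, 1.3412, -1.3272]

step 1: x^-=[-0.2265, 3.1014, 0.6148]  P^-=[1.3813 0.1283 0.0470; 0.1283 1.2834 0.3027; 0.0470 0.3027 0.9576]  S=[1.7863 -0.6669 -0.2589; -0.6669 2.0242 0.8447; -0.2589 0.8447 1.5664]  K=[0.8013 0.0878 0.0962; 0.1683 0.7041 0.0020; -0.0404 -0.0386 0.6629]  nu=[1.1400, 0.5892, -2.3941]  x^+=[0.5084, 3.7035, -1.0411]  P^+=[0.3238 0.0952 0.0793; 0.0952 0.3853 -0.0208; 0.0793 -0.0208 0.2947]
step 2: x^-=[0.7918, 3.8504, -0.0765]  P^-=[0.6812 0.1731 0.1520; 0.1731 0.6019 0.1352; 0.1520 0.1352 0.5351]  S=[0.9681 -0.1907 0.0393; -0.1907 1.1389 0.3908; 0.0393 0.3908 1.0394]  K=[0.6481 0.0776 0.0997; 0.1370 0.5199 0.0386; -0.0112 0.0014 0.5349]  nu=[2.5344, -5.3252, -2.2719]  x^+=[1.7949, 1.3412, -1.3272]  P^+=[0.2654 0.0805 0.0736; 0.0805 0.2854 0.0018; 0.0736 0.0018 0.2375]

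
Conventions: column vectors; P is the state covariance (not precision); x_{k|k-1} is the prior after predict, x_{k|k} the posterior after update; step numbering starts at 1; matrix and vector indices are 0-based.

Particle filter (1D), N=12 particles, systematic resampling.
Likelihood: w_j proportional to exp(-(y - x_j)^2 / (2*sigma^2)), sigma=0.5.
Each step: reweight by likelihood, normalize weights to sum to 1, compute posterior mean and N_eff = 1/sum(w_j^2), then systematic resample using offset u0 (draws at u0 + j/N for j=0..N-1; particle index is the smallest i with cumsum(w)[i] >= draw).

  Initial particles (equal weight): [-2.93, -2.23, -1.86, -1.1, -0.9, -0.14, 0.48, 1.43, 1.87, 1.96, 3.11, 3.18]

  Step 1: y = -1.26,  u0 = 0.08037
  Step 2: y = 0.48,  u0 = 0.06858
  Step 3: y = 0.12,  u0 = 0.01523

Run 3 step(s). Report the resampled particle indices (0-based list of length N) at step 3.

step 1: w=[0.0015, 0.0622, 0.1988, 0.3881, 0.3152, 0.0332, 0.0010, 0.0000, 0.0000, 0.0000, 0.0000, 0.0000]  mean=-1.2278  Neff=3.3964  idx=[2, 2, 2, 3, 3, 3, 3, 4, 4, 4, 4, 5]
step 2: w=[0.0000, 0.0000, 0.0000, 0.0117, 0.0117, 0.0117, 0.0117, 0.0383, 0.0383, 0.0383, 0.0383, 0.8000]  mean=-0.3015  Neff=1.5470  idx=[7, 9, 11, 11, 11, 11, 11, 11, 11, 11, 11, 11]
step 3: w=[0.0139, 0.0139, 0.0972, 0.0972, 0.0972, 0.0972, 0.0972, 0.0972, 0.0972, 0.0972, 0.0972, 0.0972]  mean=-0.1611  Neff=10.5367  idx=[1, 2, 3, 4, 5, 6, 7, 7, 8, 9, 10, 11]

resampled_idx = [1, 2, 3, 4, 5, 6, 7, 7, 8, 9, 10, 11]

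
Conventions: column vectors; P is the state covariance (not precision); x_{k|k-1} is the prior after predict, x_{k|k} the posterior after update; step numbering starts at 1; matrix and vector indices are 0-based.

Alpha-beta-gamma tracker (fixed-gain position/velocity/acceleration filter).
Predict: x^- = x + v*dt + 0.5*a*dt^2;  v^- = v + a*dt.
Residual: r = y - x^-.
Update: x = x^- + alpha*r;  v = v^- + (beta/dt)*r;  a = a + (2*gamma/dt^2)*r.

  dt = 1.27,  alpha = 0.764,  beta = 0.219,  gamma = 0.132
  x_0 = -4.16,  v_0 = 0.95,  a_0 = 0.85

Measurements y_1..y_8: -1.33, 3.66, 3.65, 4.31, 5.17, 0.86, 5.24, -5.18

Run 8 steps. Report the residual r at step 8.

step 1: x_pred=-2.2680  r=0.9380  x^+=-1.5514  v^+=2.1913  a^+=1.0035
step 2: x_pred=2.0408  r=1.6192  x^+=3.2779  v^+=3.7450  a^+=1.2686
step 3: x_pred=9.0570  r=-5.4070  x^+=4.9261  v^+=4.4236  a^+=0.3835
step 4: x_pred=10.8534  r=-6.5434  x^+=5.8542  v^+=3.7824  a^+=-0.6875
step 5: x_pred=10.1035  r=-4.9335  x^+=6.3343  v^+=2.0586  a^+=-1.4950
step 6: x_pred=7.7430  r=-6.8830  x^+=2.4844  v^+=-1.0270  a^+=-2.6216
step 7: x_pred=-0.9341  r=6.1741  x^+=3.7829  v^+=-3.2918  a^+=-1.6110
step 8: x_pred=-1.6968  r=-3.4832  x^+=-4.3580  v^+=-5.9384  a^+=-2.1812

resid = -3.4832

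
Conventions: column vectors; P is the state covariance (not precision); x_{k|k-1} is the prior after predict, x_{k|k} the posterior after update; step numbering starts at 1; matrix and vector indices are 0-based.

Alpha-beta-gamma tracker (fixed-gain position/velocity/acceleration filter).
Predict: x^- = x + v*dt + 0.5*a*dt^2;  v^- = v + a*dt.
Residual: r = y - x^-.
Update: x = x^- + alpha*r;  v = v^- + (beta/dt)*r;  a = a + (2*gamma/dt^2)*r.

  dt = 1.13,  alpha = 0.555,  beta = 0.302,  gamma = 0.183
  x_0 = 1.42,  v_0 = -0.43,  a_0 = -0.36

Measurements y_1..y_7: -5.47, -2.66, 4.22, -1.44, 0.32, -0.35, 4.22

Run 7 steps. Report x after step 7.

x_post = 6.2760

step 1: x_pred=0.7043  r=-6.1743  x^+=-2.7225  v^+=-2.4869  a^+=-2.1297
step 2: x_pred=-6.8924  r=4.2324  x^+=-4.5434  v^+=-3.7624  a^+=-0.9166
step 3: x_pred=-9.3801  r=13.6001  x^+=-1.8320  v^+=-1.1634  a^+=2.9816
step 4: x_pred=-1.2431  r=-0.1969  x^+=-1.3524  v^+=2.1532  a^+=2.9252
step 5: x_pred=2.9483  r=-2.6283  x^+=1.4896  v^+=4.7562  a^+=2.1718
step 6: x_pred=8.2507  r=-8.6007  x^+=3.4773  v^+=4.9118  a^+=-0.2934
step 7: x_pred=8.8403  r=-4.6203  x^+=6.2760  v^+=3.3454  a^+=-1.6177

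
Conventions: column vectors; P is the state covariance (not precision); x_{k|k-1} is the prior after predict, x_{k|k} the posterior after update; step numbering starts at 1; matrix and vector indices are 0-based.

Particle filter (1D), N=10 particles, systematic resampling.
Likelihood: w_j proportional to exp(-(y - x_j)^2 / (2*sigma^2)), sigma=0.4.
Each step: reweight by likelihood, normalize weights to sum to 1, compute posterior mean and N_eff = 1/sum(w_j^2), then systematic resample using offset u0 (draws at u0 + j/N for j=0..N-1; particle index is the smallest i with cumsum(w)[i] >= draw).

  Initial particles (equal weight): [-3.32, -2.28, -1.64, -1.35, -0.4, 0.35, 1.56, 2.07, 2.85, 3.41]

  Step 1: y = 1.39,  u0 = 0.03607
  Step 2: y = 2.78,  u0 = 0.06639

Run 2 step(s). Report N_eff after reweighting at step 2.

N_eff = 2.7828

step 1: w=[0.0000, 0.0000, 0.0000, 0.0000, 0.0000, 0.0287, 0.7712, 0.1990, 0.0011, 0.0000]  mean=1.6280  Neff=1.5745  idx=[6, 6, 6, 6, 6, 6, 6, 6, 7, 7]
step 2: w=[0.0195, 0.0195, 0.0195, 0.0195, 0.0195, 0.0195, 0.0195, 0.0195, 0.4221, 0.4221]  mean=1.9905  Neff=2.7828  idx=[3, 8, 8, 8, 8, 8, 9, 9, 9, 9]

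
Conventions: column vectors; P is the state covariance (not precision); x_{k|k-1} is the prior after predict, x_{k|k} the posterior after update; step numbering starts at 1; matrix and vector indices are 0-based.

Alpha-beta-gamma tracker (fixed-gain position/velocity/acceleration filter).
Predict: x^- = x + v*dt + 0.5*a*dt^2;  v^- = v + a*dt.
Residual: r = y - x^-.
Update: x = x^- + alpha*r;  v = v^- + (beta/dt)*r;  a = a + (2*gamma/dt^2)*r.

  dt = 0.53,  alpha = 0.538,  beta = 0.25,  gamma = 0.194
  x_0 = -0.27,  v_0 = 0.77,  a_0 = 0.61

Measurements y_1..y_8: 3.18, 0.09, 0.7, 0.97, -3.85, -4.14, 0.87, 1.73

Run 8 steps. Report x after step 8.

step 1: x_pred=0.2238  r=2.9562  x^+=1.8142  v^+=2.4877  a^+=4.6934
step 2: x_pred=3.7919  r=-3.7019  x^+=1.8003  v^+=3.2290  a^+=-0.4200
step 3: x_pred=3.4527  r=-2.7527  x^+=1.9717  v^+=1.7080  a^+=-4.2222
step 4: x_pred=2.2840  r=-1.3140  x^+=1.5771  v^+=-1.1496  a^+=-6.0372
step 5: x_pred=0.1199  r=-3.9699  x^+=-2.0159  v^+=-6.2218  a^+=-11.5206
step 6: x_pred=-6.9316  r=2.7916  x^+=-5.4297  v^+=-11.0110  a^+=-7.6647
step 7: x_pred=-12.3421  r=13.2121  x^+=-5.2340  v^+=-8.8412  a^+=10.5848
step 8: x_pred=-8.4332  r=10.1632  x^+=-2.9654  v^+=1.5627  a^+=24.6229

x_post = -2.9654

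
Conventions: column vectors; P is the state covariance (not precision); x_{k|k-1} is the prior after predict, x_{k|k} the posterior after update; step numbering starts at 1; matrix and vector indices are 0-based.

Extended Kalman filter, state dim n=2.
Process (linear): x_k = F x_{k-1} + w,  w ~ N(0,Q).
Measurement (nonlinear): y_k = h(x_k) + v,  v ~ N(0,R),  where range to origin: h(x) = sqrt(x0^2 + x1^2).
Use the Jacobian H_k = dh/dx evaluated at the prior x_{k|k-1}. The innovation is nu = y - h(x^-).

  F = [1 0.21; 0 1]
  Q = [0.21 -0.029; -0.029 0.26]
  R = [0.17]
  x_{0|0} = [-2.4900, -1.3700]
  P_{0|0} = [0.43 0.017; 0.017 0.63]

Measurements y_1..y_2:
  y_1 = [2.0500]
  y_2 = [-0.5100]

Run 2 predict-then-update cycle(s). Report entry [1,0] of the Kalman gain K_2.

K[1,0] = -0.3819

step 1: x^-=[-2.7777, -1.3700]  P^-=[0.6749 0.1203; 0.1203 0.8900]  H_jac=[-0.8968 -0.4423]  S=[0.9825]  K=[-0.6703; -0.5105]  nu=[-1.0472]  x^+=[-2.0758, -0.8354]  P^+=[0.2335 -0.2159; -0.2159 0.6339]
step 2: x^-=[-2.2512, -0.8354]  P^-=[0.3808 -0.1118; -0.1118 0.8939]  H_jac=[-0.9375 -0.3479]  S=[0.5400]  K=[-0.5891; -0.3819]  nu=[-2.9112]  x^+=[-0.5361, 0.2763]  P^+=[0.1934 -0.2333; -0.2333 0.8152]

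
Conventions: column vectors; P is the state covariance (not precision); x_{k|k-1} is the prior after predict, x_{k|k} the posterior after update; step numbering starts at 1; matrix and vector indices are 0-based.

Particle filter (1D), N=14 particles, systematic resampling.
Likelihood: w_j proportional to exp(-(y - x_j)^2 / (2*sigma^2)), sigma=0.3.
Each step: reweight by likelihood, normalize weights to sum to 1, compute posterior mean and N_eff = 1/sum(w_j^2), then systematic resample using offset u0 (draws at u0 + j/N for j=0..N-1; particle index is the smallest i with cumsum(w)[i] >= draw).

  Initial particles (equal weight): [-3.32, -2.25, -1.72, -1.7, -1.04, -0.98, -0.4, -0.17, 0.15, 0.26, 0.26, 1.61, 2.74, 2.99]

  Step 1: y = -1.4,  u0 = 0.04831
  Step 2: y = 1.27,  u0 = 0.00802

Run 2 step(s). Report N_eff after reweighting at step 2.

N_eff = 4.2524

step 1: w=[0.0000, 0.0088, 0.2752, 0.2949, 0.2366, 0.1825, 0.0019, 0.0001, 0.0000, 0.0000, 0.0000, 0.0000, 0.0000, 0.0000]  mean=-1.4202  Neff=3.9669  idx=[2, 2, 2, 2, 3, 3, 3, 3, 4, 4, 4, 5, 5, 5]
step 2: w=[0.0000, 0.0000, 0.0000, 0.0000, 0.0000, 0.0000, 0.0000, 0.0000, 0.0598, 0.0598, 0.0598, 0.2735, 0.2735, 0.2735]  mean=-0.9908  Neff=4.2524  idx=[8, 9, 10, 11, 11, 11, 11, 12, 12, 12, 12, 13, 13, 13]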